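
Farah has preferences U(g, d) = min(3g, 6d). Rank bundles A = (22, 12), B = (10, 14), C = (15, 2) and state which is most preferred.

Evaluate utility at each bundle:
U(A) = 66.
U(B) = 30.
U(C) = 12.
Highest utility is A, so A ≻ B ≻ C.

Bundle A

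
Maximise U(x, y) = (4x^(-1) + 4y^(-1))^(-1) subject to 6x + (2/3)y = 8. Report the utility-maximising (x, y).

x* = 1, y* = 3

For CES with ρ = -1, MRS = (y/x)^2.
Tangency: set MRS = p_x/p_y = 6/(2/3) = 9.
So (y/x)^2 = 9; taking the square root, y/x = 3, i.e. y = 3·x.
Substitute into the budget 6·x + (2/3)·y = 8: 8·x = 8, so x* = 1 and y* = 3·1 = 3.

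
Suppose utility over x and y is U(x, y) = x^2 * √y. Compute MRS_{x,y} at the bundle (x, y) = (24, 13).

MRS = 13/6

MU_x = 2·x·√y and MU_y = 0.5·x^2·y^(-0.5).
MRS = MU_x/MU_y = (4)·y/x.
At (24, 13): MRS = 13/6.
That is, one extra unit of x is worth 13/6 units of y at the margin.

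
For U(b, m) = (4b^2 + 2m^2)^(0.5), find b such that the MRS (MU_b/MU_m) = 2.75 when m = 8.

For CES with ρ = 2, MRS = (4/2)·(m/b)^(-1).
Setting (4/2)·(8/b)^(-1) = 2.75 gives (8/b)^(-1) = 1.375, so 8/b = 8/11 and b = 11.

b = 11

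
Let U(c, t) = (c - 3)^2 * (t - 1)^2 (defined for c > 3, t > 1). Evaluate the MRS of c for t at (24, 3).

MU_c = 2·(c−3)·(t−1)^2, MU_t = 2·(c−3)^2·(t−1).
MRS = (t−1)/(c−3).
At (24, 3): MRS = 2/21.
That is, one extra unit of c is worth 2/21 units of t at the margin.

MRS = 2/21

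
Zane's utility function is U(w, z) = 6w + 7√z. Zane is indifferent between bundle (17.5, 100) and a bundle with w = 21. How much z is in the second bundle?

U(17.5, 100) = 175.
Set U(21, z) = 175 and solve.
With w = 21: 7√z = 175 − 6·21 = 49, so √z = 7 and z = 49.
Check: U(21, 49) = 175.

z = 49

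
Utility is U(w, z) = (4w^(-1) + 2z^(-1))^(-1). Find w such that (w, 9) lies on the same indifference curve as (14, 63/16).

w = 7

U depends on (w, z) only through S = 4w^(-1) + 2z^(-1), so equal utility means equal S. At (14, 63/16): S = 50/63.
With z = 9: 2·9^(-1) = 2/9, so 4w^(-1) = 50/63 − 2/9 = 4/7, i.e. w^(-1) = 1/7.
Hence w = 1/(1/7) = 7.
Check: U(7, 9) = 1.26.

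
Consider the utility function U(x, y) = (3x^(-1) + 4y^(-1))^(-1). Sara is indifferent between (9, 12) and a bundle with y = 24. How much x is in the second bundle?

x = 6

U depends on (x, y) only through S = 3x^(-1) + 4y^(-1), so equal utility means equal S. At (9, 12): S = 2/3.
With y = 24: 4·24^(-1) = 1/6, so 3x^(-1) = 2/3 − 1/6 = 0.5, i.e. x^(-1) = 1/6.
Hence x = 1/(1/6) = 6.
Check: U(6, 24) = 1.5.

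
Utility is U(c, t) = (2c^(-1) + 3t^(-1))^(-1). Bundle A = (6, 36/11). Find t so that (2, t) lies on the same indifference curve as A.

t = 12

U depends on (c, t) only through S = 2c^(-1) + 3t^(-1), so equal utility means equal S. At (6, 36/11): S = 1.25.
With c = 2: 2·2^(-1) = 1, so 3t^(-1) = 1.25 − 1 = 0.25, i.e. t^(-1) = 1/12.
Hence t = 1/(1/12) = 12.
Check: U(2, 12) = 0.8.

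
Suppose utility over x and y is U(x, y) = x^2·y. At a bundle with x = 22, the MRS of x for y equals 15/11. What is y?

y = 15

MU_x = 2·x·y and MU_y = x^2.
MRS = MU_x/MU_y = (2/1)·y/x.
Substitute x = 22: MRS = y/11. Setting y/11 = 15/11 gives y = (15/11)·11 = 15.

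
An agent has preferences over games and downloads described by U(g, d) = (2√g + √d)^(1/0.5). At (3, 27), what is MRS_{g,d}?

MRS = 6

For CES with ρ = 0.5, MRS = (2/1)·√(d/g).
At (3, 27): MRS = 6.
So at (3, 27) the consumer would give up 6 units of d for one more unit of g.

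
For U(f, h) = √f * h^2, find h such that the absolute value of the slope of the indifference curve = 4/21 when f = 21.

h = 16

MU_f = 0.5·f^(-0.5)·h^2 and MU_h = 2·√f·h.
MRS = MU_f/MU_h = (0.25)·h/f.
Substitute f = 21: MRS = h/84. Setting h/84 = 4/21 gives h = (4/21)·84 = 16.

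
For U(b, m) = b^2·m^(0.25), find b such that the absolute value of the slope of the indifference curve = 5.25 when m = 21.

MU_b = 2·b·m^(0.25) and MU_m = 0.25·b^2·m^(-0.75).
MRS = MU_b/MU_m = (8)·m/b.
Substitute m = 21: MRS = 168/b. Setting 168/b = 5.25 gives b = 168/5.25 = 32.

b = 32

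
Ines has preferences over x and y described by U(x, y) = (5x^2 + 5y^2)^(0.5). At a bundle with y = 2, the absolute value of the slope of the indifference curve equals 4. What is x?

x = 8

For CES with ρ = 2, MRS = (y/x)^(-1).
Setting (2/x)^(-1) = 4 gives 2/x = 0.25 and x = 8.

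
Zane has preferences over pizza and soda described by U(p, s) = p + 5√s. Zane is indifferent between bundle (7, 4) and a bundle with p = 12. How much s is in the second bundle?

s = 1

U(7, 4) = 17.
Set U(12, s) = 17 and solve.
With p = 12: 5√s = 17 − 12 = 5, so √s = 1 and s = 1.
Check: U(12, 1) = 17.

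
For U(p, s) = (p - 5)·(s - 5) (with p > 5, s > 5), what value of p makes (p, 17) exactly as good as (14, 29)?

p = 23

U(14, 29) = 216.
Set U(p, 17) = 216 and solve.
With s = 17: (17 − 5) = 12, so (p − 5) = 216/12 = 18.
So p = 5 + 18 = 23.
Check: U(23, 17) = 216.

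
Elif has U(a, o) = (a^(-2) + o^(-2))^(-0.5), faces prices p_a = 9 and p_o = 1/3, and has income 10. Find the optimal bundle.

For CES with ρ = -2, MRS = (o/a)^3.
Tangency: set MRS = p_a/p_o = 9/(1/3) = 27.
So (o/a)^3 = 27; taking the cube root, o/a = 3, i.e. o = 3·a.
Substitute into the budget 9·a + (1/3)·o = 10: 10·a = 10, so a* = 1 and o* = 3·1 = 3.

a* = 1, o* = 3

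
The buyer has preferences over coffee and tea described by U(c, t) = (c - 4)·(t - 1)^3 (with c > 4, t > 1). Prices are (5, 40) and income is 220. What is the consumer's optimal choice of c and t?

MU_c = (t−1)^3, MU_t = 3·(c−4)·(t−1)^2.
MRS = (1/3)·(t−1)/(c−4).
Tangency: set MRS = p_c/p_t = 5/40 = 0.125.
So (1/3)·(t − 1)/(c − 4) = 0.125, i.e. (t − 1) = 0.375·(c − 4).
Rewrite the budget in excess-of-subsistence terms: 5·(c − 4) + 40·(t − 1) = 220 − 5·4 − 40·1 = 160.
Substituting, 20·(c − 4) = 160, so c − 4 = 8 and c* = 12.
Then t − 1 = 0.375·8 = 3, so t* = 4.

c* = 12, t* = 4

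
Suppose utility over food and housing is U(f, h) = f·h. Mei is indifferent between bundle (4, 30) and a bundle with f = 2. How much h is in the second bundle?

h = 60

U(4, 30) = 120.
Set U(2, h) = 120 and solve.
With f = 2: h = 120/2 = 60.
Check: U(2, 60) = 120.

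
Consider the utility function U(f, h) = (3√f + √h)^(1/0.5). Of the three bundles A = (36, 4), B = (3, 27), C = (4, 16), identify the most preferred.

Evaluate utility at each bundle:
U(A) = 400.000.
U(B) = 108.000.
U(C) = 100.000.
Highest utility is A, so A ≻ B ≻ C.

Bundle A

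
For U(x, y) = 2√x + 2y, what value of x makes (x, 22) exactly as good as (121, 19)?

U(121, 19) = 60.
Set U(x, 22) = 60 and solve.
With y = 22: 2√x = 60 − 2·22 = 16, so √x = 8 and x = 64.
Check: U(64, 22) = 60.

x = 64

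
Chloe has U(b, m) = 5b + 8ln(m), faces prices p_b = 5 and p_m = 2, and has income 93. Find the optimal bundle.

b* = 17, m* = 4

MU_b = 5, MU_m = 8/m.
MRS = 5 ÷ (8/m).
Tangency: set MRS = p_b/p_m = 5/2 = 2.5.
MRS depends only on m: 0.625·m = 2.5 ⇒ m* = 2.5/0.625 = 4.
From the budget, 5·b = 93 − 2·4 = 85, so b* = 17.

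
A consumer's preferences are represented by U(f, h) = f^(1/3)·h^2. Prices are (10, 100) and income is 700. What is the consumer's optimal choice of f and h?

MU_f = 1/3·f^(-2/3)·h^2 and MU_h = 2·f^(1/3)·h.
MRS = MU_f/MU_h = (1/6)·h/f.
Tangency: set MRS = p_f/p_h = 10/100 = 0.1.
So (1/6)·h/f = 0.1, i.e. h = 0.6·f.
Substitute into the budget 10·f + 100·h = 700: 70·f = 700, so f* = 10.
Then h* = 0.6·10 = 6.

f* = 10, h* = 6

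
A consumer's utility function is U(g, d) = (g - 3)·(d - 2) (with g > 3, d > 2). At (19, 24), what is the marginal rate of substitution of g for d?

MU_g = (d−2), MU_d = (g−3).
MRS = (d−2)/(g−3).
At (19, 24): MRS = 1.375.
The indifference curve has slope −1.375 at this bundle.

MRS = 1.375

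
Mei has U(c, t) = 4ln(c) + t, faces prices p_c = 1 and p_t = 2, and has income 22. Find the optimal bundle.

c* = 8, t* = 7

MU_c = 4/c, MU_t = 1.
MRS = 4/c ÷ 1.
Tangency: set MRS = p_c/p_t = 1/2 = 0.5.
MRS depends only on c: 4/c = 0.5 ⇒ c* = 4/0.5 = 8.
From the budget, 2·t = 22 − 1·8 = 14, so t* = 7.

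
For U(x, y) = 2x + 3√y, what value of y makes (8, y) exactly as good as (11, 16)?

U(11, 16) = 34.
Set U(8, y) = 34 and solve.
With x = 8: 3√y = 34 − 2·8 = 18, so √y = 6 and y = 36.
Check: U(8, 36) = 34.

y = 36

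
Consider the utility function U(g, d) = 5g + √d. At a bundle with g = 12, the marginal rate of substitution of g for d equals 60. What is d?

MU_g = 5, MU_d = 1/(2√d).
MRS = 5 ÷ (1/(2√d)).
MRS depends only on d: 10·√d = 60 ⇒ √d = 60/10 = 6 ⇒ d = 36.

d = 36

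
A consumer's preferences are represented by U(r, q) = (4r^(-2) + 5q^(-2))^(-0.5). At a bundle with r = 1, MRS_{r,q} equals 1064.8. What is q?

For CES with ρ = -2, MRS = (4/5)·(q/r)^3.
Setting (4/5)·(q/1)^3 = 1064.8 gives (q/1)^3 = 1331, so q/1 = 11 and q = 11.

q = 11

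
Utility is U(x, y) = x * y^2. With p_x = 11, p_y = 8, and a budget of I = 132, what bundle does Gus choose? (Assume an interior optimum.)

x* = 4, y* = 11

MU_x = y^2 and MU_y = 2·x·y.
MRS = MU_x/MU_y = (1/2)·y/x.
Tangency: set MRS = p_x/p_y = 11/8 = 1.375.
So (1/2)·y/x = 1.375, i.e. y = 2.75·x.
Substitute into the budget 11·x + 8·y = 132: 33·x = 132, so x* = 4.
Then y* = 2.75·4 = 11.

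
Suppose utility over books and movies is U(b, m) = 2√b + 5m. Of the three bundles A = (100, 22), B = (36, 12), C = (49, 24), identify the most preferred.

Evaluate utility at each bundle:
U(A) = 130.000.
U(B) = 72.000.
U(C) = 134.000.
Highest utility is C, so C ≻ A ≻ B.

Bundle C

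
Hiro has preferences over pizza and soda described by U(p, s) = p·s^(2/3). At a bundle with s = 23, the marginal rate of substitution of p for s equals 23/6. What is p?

p = 9

MU_p = s^(2/3) and MU_s = 2/3·p·s^(-1/3).
MRS = MU_p/MU_s = (1.5)·s/p.
Substitute s = 23: MRS = 34.5/p. Setting 34.5/p = 23/6 gives p = 34.5/(23/6) = 9.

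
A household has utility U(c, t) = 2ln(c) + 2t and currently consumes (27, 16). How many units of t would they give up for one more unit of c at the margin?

MRS = 1/27

MU_c = 2/c, MU_t = 2.
MRS = 2/c ÷ 2.
At (27, 16): MRS = 1/27.
So at (27, 16) the consumer would give up 1/27 units of t for one more unit of c.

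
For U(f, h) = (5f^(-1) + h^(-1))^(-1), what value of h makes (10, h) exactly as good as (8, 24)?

U depends on (f, h) only through S = 5f^(-1) + h^(-1), so equal utility means equal S. At (8, 24): S = 2/3.
With f = 10: 5·10^(-1) = 0.5, so h^(-1) = 2/3 − 0.5 = 1/6.
Hence h = 1/(1/6) = 6.
Check: U(10, 6) = 1.5.

h = 6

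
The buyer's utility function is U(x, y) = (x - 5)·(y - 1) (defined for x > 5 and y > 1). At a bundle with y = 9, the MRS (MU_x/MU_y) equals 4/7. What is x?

x = 19

MU_x = (y−1), MU_y = (x−5).
MRS = (y−1)/(x−5).
Substitute y = 9: MRS = 8/(x − 5). Setting this equal to 4/7 gives x − 5 = 8/(4/7) = 14, so x = 19.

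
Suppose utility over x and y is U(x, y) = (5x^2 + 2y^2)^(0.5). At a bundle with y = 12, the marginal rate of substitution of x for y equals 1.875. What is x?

For CES with ρ = 2, MRS = (5/2)·(y/x)^(-1).
Setting (5/2)·(12/x)^(-1) = 1.875 gives (12/x)^(-1) = 0.75, so 12/x = 4/3 and x = 9.

x = 9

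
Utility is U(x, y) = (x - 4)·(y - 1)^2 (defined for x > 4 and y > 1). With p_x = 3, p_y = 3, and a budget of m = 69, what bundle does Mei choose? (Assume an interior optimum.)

x* = 10, y* = 13

MU_x = (y−1)^2, MU_y = 2·(x−4)·(y−1).
MRS = (1/2)·(y−1)/(x−4).
Tangency: set MRS = p_x/p_y = 3/3 = 1.
So (1/2)·(y − 1)/(x − 4) = 1, i.e. (y − 1) = 2·(x − 4).
Rewrite the budget in excess-of-subsistence terms: 3·(x − 4) + 3·(y − 1) = 69 − 3·4 − 3·1 = 54.
Substituting, 9·(x − 4) = 54, so x − 4 = 6 and x* = 10.
Then y − 1 = 2·6 = 12, so y* = 13.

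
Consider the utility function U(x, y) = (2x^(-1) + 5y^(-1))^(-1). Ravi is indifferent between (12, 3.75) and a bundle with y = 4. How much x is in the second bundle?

U depends on (x, y) only through S = 2x^(-1) + 5y^(-1), so equal utility means equal S. At (12, 3.75): S = 1.5.
With y = 4: 5·4^(-1) = 1.25, so 2x^(-1) = 1.5 − 1.25 = 0.25, i.e. x^(-1) = 0.125.
Hence x = 1/0.125 = 8.
Check: U(8, 4) = 0.6667.

x = 8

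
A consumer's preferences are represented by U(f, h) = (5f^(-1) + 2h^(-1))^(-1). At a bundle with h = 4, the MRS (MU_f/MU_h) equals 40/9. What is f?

f = 3

For CES with ρ = -1, MRS = (5/2)·(h/f)^2.
Setting (5/2)·(4/f)^2 = 40/9 gives (4/f)^2 = 16/9, so 4/f = 4/3 and f = 3.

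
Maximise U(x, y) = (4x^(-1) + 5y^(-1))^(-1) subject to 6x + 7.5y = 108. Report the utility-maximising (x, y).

x* = 8, y* = 8

For CES with ρ = -1, MRS = (4/5)·(y/x)^2.
Tangency: set MRS = p_x/p_y = 6/7.5 = 0.8.
So (y/x)^2 = 1; taking the square root, y/x = 1, i.e. y = x.
Substitute into the budget 6·x + 7.5·y = 108: 13.5·x = 108, so x* = 8 and y* = 8.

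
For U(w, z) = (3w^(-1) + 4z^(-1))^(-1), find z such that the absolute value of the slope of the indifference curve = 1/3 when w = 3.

For CES with ρ = -1, MRS = (3/4)·(z/w)^2.
Setting (3/4)·(z/3)^2 = 1/3 gives (z/3)^2 = 4/9, so z/3 = 2/3 and z = 2.

z = 2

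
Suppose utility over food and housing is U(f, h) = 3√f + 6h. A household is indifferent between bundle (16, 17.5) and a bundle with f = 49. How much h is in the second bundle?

h = 16

U(16, 17.5) = 117.
Set U(49, h) = 117 and solve.
With f = 49: √49 = 7, so 6h = 117 − 3·7 = 96 and h = 16.
Check: U(49, 16) = 117.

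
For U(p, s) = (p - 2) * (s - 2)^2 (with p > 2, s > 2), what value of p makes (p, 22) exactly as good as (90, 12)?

p = 24

U(90, 12) = 8800.
Set U(p, 22) = 8800 and solve.
With s = 22: (22 − 2)^2 = 400, so (p − 2) = 8800/400 = 22.
So p = 2 + 22 = 24.
Check: U(24, 22) = 8800.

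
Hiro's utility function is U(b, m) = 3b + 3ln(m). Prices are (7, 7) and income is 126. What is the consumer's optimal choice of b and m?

MU_b = 3, MU_m = 3/m.
MRS = 3 ÷ (3/m).
Tangency: set MRS = p_b/p_m = 7/7 = 1.
MRS depends only on m: m = 1 ⇒ m* = 1.
From the budget, 7·b = 126 − 7·1 = 119, so b* = 17.

b* = 17, m* = 1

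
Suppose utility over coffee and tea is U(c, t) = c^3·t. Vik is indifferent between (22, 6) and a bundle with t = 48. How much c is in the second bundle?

c = 11

U(22, 6) = 63888.
Set U(c, 48) = 63888 and solve.
With t = 48: c^3 = 63888/48 = 1331; taking the cube root, c = 11.
Check: U(11, 48) = 63888.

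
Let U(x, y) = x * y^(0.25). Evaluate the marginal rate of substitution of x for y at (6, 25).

MRS = 50/3

MU_x = y^(0.25) and MU_y = 0.25·x·y^(-0.75).
MRS = MU_x/MU_y = (4)·y/x.
At (6, 25): MRS = 50/3.
So at (6, 25) the consumer would give up 50/3 units of y for one more unit of x.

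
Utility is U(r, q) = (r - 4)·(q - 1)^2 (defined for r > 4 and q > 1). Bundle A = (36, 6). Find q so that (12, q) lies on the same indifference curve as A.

q = 11

U(36, 6) = 800.
Set U(12, q) = 800 and solve.
With r = 12: (12 − 4) = 8, so (q − 1)^2 = 800/8 = 100.
Taking the square root (with q > 1): q − 1 = 10, so q = 11.
Check: U(12, 11) = 800.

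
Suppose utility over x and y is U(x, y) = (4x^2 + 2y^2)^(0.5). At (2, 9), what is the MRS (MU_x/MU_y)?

MRS = 4/9

For CES with ρ = 2, MRS = (4/2)·(y/x)^(-1).
At (2, 9): MRS = 4/9.
The indifference curve has slope −4/9 at this bundle.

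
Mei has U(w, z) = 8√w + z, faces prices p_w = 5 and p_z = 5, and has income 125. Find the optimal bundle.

w* = 16, z* = 9

MU_w = 8/(2√w), MU_z = 1.
MRS = 8/(2√w) ÷ 1.
Tangency: set MRS = p_w/p_z = 5/5 = 1.
MRS depends only on w: 4/√w = 1 ⇒ √w = 4/1 = 4 ⇒ w* = 16.
From the budget, 5·z = 125 − 5·16 = 45, so z* = 9.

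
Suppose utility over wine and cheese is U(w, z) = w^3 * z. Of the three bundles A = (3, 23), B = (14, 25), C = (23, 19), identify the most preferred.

Bundle C

Evaluate utility at each bundle:
U(A) = 621.
U(B) = 68600.
U(C) = 231173.
Highest utility is C, so C ≻ B ≻ A.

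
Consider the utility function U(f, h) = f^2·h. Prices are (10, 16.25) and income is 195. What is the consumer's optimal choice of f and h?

MU_f = 2·f·h and MU_h = f^2.
MRS = MU_f/MU_h = (2/1)·h/f.
Tangency: set MRS = p_f/p_h = 10/16.25 = 8/13.
So (2/1)·h/f = 8/13, i.e. h = (4/13)·f.
Substitute into the budget 10·f + 16.25·h = 195: 15·f = 195, so f* = 13.
Then h* = (4/13)·13 = 4.

f* = 13, h* = 4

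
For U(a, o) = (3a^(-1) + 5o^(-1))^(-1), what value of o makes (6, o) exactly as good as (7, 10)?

U depends on (a, o) only through S = 3a^(-1) + 5o^(-1), so equal utility means equal S. At (7, 10): S = 13/14.
With a = 6: 3·6^(-1) = 0.5, so 5o^(-1) = 13/14 − 0.5 = 3/7, i.e. o^(-1) = 3/35.
Hence o = 1/(3/35) = 35/3.
Check: U(6, 35/3) = 1.0769.

o = 35/3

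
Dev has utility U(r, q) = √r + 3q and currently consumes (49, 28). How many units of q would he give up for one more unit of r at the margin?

MU_r = 1/(2√r), MU_q = 3.
MRS = 1/(2√r) ÷ 3.
At (49, 28): MRS = 1/42.
That is, one extra unit of r is worth 1/42 units of q at the margin.

MRS = 1/42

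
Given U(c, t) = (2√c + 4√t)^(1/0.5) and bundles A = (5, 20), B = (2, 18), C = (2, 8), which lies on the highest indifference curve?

Bundle A

Evaluate utility at each bundle:
U(A) = 500.000.
U(B) = 392.000.
U(C) = 200.000.
Highest utility is A, so A ≻ B ≻ C.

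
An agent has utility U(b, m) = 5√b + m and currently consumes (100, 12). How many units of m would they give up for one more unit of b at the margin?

MRS = 0.25

MU_b = 5/(2√b), MU_m = 1.
MRS = 5/(2√b) ÷ 1.
At (100, 12): MRS = 0.25.
That is, one extra unit of b is worth 0.25 units of m at the margin.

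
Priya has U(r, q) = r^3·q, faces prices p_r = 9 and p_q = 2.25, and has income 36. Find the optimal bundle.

r* = 3, q* = 4

MU_r = 3·r^2·q and MU_q = r^3.
MRS = MU_r/MU_q = (3/1)·q/r.
Tangency: set MRS = p_r/p_q = 9/2.25 = 4.
So (3/1)·q/r = 4, i.e. q = (4/3)·r.
Substitute into the budget 9·r + 2.25·q = 36: 12·r = 36, so r* = 3.
Then q* = (4/3)·3 = 4.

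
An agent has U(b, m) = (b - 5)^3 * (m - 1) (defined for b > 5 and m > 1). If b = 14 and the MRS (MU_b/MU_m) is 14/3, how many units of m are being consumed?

m = 15

MU_b = 3·(b−5)^2·(m−1), MU_m = (b−5)^3.
MRS = (3/1)·(m−1)/(b−5).
Substitute b = 14: MRS = (m − 1)/3. Setting this equal to 14/3 gives m − 1 = (14/3)·3 = 14, so m = 15.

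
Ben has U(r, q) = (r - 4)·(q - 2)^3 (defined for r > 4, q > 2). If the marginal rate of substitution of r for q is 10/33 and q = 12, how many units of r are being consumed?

r = 15

MU_r = (q−2)^3, MU_q = 3·(r−4)·(q−2)^2.
MRS = (1/3)·(q−2)/(r−4).
Substitute q = 12: MRS = (10/3)/(r − 4). Setting this equal to 10/33 gives r − 4 = (10/3)/(10/33) = 11, so r = 15.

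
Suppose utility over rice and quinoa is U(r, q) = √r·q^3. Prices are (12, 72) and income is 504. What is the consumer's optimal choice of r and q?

MU_r = 0.5·r^(-0.5)·q^3 and MU_q = 3·√r·q^2.
MRS = MU_r/MU_q = (1/6)·q/r.
Tangency: set MRS = p_r/p_q = 12/72 = 1/6.
So (1/6)·q/r = 1/6, i.e. q = r.
Substitute into the budget 12·r + 72·q = 504: 84·r = 504, so r* = 6.
Then q* = 6.

r* = 6, q* = 6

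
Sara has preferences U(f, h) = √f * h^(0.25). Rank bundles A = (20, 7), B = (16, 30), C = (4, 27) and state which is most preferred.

Bundle B

Evaluate utility at each bundle:
U(A) = 7.274.
U(B) = 9.361.
U(C) = 4.559.
Highest utility is B, so B ≻ A ≻ C.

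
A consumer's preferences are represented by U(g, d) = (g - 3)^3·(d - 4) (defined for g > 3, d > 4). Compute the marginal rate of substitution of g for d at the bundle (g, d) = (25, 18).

MU_g = 3·(g−3)^2·(d−4), MU_d = (g−3)^3.
MRS = (3/1)·(d−4)/(g−3).
At (25, 18): MRS = 21/11.
So at (25, 18) the consumer would give up 21/11 units of d for one more unit of g.

MRS = 21/11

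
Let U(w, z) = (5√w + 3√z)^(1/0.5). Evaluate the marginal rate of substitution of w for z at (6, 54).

MRS = 5

For CES with ρ = 0.5, MRS = (5/3)·√(z/w).
At (6, 54): MRS = 5.
So at (6, 54) the consumer would give up 5 units of z for one more unit of w.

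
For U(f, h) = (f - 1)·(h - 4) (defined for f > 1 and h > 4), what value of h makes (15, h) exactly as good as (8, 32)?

h = 18

U(8, 32) = 196.
Set U(15, h) = 196 and solve.
With f = 15: (15 − 1) = 14, so (h − 4) = 196/14 = 14.
So h = 4 + 14 = 18.
Check: U(15, 18) = 196.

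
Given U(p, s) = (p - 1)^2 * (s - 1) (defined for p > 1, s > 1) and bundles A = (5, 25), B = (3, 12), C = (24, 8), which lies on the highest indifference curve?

Bundle C

Evaluate utility at each bundle:
U(A) = 384.
U(B) = 44.
U(C) = 3703.
Highest utility is C, so C ≻ A ≻ B.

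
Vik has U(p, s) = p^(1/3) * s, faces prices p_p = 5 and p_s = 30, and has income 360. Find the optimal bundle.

MU_p = 1/3·p^(-2/3)·s and MU_s = p^(1/3).
MRS = MU_p/MU_s = (1/3)·s/p.
Tangency: set MRS = p_p/p_s = 5/30 = 1/6.
So (1/3)·s/p = 1/6, i.e. s = 0.5·p.
Substitute into the budget 5·p + 30·s = 360: 20·p = 360, so p* = 18.
Then s* = 0.5·18 = 9.

p* = 18, s* = 9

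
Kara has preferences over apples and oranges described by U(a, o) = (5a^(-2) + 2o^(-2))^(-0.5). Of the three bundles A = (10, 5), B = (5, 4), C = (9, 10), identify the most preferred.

Evaluate utility at each bundle:
U(A) = 2.774.
U(B) = 1.754.
U(C) = 3.498.
Highest utility is C, so C ≻ A ≻ B.

Bundle C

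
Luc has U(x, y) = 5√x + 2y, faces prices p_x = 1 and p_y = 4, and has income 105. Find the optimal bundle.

MU_x = 5/(2√x), MU_y = 2.
MRS = 5/(2√x) ÷ 2.
Tangency: set MRS = p_x/p_y = 1/4 = 0.25.
MRS depends only on x: 1.25/√x = 0.25 ⇒ √x = 1.25/0.25 = 5 ⇒ x* = 25.
From the budget, 4·y = 105 − 1·25 = 80, so y* = 20.

x* = 25, y* = 20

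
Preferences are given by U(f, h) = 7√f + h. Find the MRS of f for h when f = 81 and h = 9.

MU_f = 7/(2√f), MU_h = 1.
MRS = 7/(2√f) ÷ 1.
At (81, 9): MRS = 7/18.
The indifference curve has slope −7/18 at this bundle.

MRS = 7/18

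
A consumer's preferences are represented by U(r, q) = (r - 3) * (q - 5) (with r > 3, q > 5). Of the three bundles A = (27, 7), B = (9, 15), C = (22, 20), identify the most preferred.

Evaluate utility at each bundle:
U(A) = 48.
U(B) = 60.
U(C) = 285.
Highest utility is C, so C ≻ B ≻ A.

Bundle C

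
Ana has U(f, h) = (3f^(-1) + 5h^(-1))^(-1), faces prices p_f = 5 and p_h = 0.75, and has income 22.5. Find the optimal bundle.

For CES with ρ = -1, MRS = (3/5)·(h/f)^2.
Tangency: set MRS = p_f/p_h = 5/0.75 = 20/3.
So (h/f)^2 = 100/9; taking the square root, h/f = 10/3, i.e. h = (10/3)·f.
Substitute into the budget 5·f + 0.75·h = 22.5: 7.5·f = 22.5, so f* = 3 and h* = (10/3)·3 = 10.

f* = 3, h* = 10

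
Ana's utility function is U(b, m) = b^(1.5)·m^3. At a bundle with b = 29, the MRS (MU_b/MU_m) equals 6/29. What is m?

m = 12

MU_b = 1.5·√b·m^3 and MU_m = 3·b^(1.5)·m^2.
MRS = MU_b/MU_m = (0.5)·m/b.
Substitute b = 29: MRS = m/58. Setting m/58 = 6/29 gives m = (6/29)·58 = 12.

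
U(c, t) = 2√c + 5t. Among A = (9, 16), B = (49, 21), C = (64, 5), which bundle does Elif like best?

Bundle B

Evaluate utility at each bundle:
U(A) = 86.000.
U(B) = 119.000.
U(C) = 41.000.
Highest utility is B, so B ≻ A ≻ C.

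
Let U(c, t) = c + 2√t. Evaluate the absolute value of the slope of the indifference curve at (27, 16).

MRS = 4

MU_c = 1, MU_t = 2/(2√t).
MRS = 1 ÷ (2/(2√t)).
At (27, 16): MRS = 4.
The indifference curve has slope −4 at this bundle.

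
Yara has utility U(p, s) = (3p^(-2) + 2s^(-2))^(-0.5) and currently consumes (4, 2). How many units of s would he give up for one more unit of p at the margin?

For CES with ρ = -2, MRS = (3/2)·(s/p)^3.
At (4, 2): MRS = 3/16.
So at (4, 2) the consumer would give up 3/16 units of s for one more unit of p.

MRS = 3/16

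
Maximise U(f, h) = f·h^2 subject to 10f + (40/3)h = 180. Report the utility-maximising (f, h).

f* = 6, h* = 9

MU_f = h^2 and MU_h = 2·f·h.
MRS = MU_f/MU_h = (1/2)·h/f.
Tangency: set MRS = p_f/p_h = 10/(40/3) = 0.75.
So (1/2)·h/f = 0.75, i.e. h = 1.5·f.
Substitute into the budget 10·f + (40/3)·h = 180: 30·f = 180, so f* = 6.
Then h* = 1.5·6 = 9.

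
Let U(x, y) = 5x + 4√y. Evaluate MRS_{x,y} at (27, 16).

MU_x = 5, MU_y = 4/(2√y).
MRS = 5 ÷ (4/(2√y)).
At (27, 16): MRS = 10.
So at (27, 16) the consumer would give up 10 units of y for one more unit of x.

MRS = 10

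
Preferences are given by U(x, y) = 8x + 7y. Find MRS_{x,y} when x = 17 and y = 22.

MU_x = 8, MU_y = 7, so MRS = 8/7 at every bundle.
At (17, 22): MRS = 8/7.
That is, one extra unit of x is worth 8/7 units of y at the margin.

MRS = 8/7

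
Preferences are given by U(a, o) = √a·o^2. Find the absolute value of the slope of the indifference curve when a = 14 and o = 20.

MU_a = 0.5·a^(-0.5)·o^2 and MU_o = 2·√a·o.
MRS = MU_a/MU_o = (0.25)·o/a.
At (14, 20): MRS = 5/14.
That is, one extra unit of a is worth 5/14 units of o at the margin.

MRS = 5/14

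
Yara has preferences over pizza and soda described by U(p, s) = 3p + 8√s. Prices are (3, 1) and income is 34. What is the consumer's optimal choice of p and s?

p* = 6, s* = 16

MU_p = 3, MU_s = 8/(2√s).
MRS = 3 ÷ (8/(2√s)).
Tangency: set MRS = p_p/p_s = 3/1 = 3.
MRS depends only on s: 0.75·√s = 3 ⇒ √s = 3/0.75 = 4 ⇒ s* = 16.
From the budget, 3·p = 34 − 1·16 = 18, so p* = 6.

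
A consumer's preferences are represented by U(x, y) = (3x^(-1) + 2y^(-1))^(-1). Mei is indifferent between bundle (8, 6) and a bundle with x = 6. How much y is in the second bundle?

y = 9.6

U depends on (x, y) only through S = 3x^(-1) + 2y^(-1), so equal utility means equal S. At (8, 6): S = 17/24.
With x = 6: 3·6^(-1) = 0.5, so 2y^(-1) = 17/24 − 0.5 = 5/24, i.e. y^(-1) = 5/48.
Hence y = 1/(5/48) = 9.6.
Check: U(6, 9.6) = 1.4118.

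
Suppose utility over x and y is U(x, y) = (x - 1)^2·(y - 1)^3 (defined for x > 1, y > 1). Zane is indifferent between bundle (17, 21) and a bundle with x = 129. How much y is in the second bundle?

U(17, 21) = 2048000.
Set U(129, y) = 2048000 and solve.
With x = 129: (129 − 1)^2 = 16384, so (y − 1)^3 = 2048000/16384 = 125.
Taking the cube root (with y > 1): y − 1 = 5, so y = 6.
Check: U(129, 6) = 2048000.

y = 6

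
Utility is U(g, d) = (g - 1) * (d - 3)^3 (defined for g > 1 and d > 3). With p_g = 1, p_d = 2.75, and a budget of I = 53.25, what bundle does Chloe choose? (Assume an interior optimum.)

MU_g = (d−3)^3, MU_d = 3·(g−1)·(d−3)^2.
MRS = (1/3)·(d−3)/(g−1).
Tangency: set MRS = p_g/p_d = 1/2.75 = 4/11.
So (1/3)·(d − 3)/(g − 1) = 4/11, i.e. (d − 3) = (12/11)·(g − 1).
Rewrite the budget in excess-of-subsistence terms: 1·(g − 1) + 2.75·(d − 3) = 53.25 − 1·1 − 2.75·3 = 44.
Substituting, 4·(g − 1) = 44, so g − 1 = 11 and g* = 12.
Then d − 3 = (12/11)·11 = 12, so d* = 15.

g* = 12, d* = 15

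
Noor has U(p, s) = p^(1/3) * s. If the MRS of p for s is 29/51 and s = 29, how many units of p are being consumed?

MU_p = 1/3·p^(-2/3)·s and MU_s = p^(1/3).
MRS = MU_p/MU_s = (1/3)·s/p.
Substitute s = 29: MRS = (29/3)/p. Setting (29/3)/p = 29/51 gives p = (29/3)/(29/51) = 17.

p = 17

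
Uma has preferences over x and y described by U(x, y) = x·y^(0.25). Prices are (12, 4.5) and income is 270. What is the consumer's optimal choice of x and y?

MU_x = y^(0.25) and MU_y = 0.25·x·y^(-0.75).
MRS = MU_x/MU_y = (4)·y/x.
Tangency: set MRS = p_x/p_y = 12/4.5 = 8/3.
So (4)·y/x = 8/3, i.e. y = (2/3)·x.
Substitute into the budget 12·x + 4.5·y = 270: 15·x = 270, so x* = 18.
Then y* = (2/3)·18 = 12.

x* = 18, y* = 12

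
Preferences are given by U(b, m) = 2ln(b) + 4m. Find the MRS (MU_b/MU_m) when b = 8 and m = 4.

MU_b = 2/b, MU_m = 4.
MRS = 2/b ÷ 4.
At (8, 4): MRS = 1/16.
That is, one extra unit of b is worth 1/16 units of m at the margin.

MRS = 1/16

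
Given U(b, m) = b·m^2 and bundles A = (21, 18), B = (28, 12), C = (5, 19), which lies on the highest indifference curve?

Bundle A

Evaluate utility at each bundle:
U(A) = 6804.
U(B) = 4032.
U(C) = 1805.
Highest utility is A, so A ≻ B ≻ C.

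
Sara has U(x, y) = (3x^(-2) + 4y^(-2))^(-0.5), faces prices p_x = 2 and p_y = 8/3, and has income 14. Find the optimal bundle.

x* = 3, y* = 3

For CES with ρ = -2, MRS = (3/4)·(y/x)^3.
Tangency: set MRS = p_x/p_y = 2/(8/3) = 0.75.
So (y/x)^3 = 1; taking the cube root, y/x = 1, i.e. y = x.
Substitute into the budget 2·x + (8/3)·y = 14: (14/3)·x = 14, so x* = 3 and y* = 3.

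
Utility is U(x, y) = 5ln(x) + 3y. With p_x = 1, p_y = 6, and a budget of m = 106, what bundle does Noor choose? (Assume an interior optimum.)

MU_x = 5/x, MU_y = 3.
MRS = 5/x ÷ 3.
Tangency: set MRS = p_x/p_y = 1/6.
MRS depends only on x: (5/3)/x = 1/6 ⇒ x* = (5/3)/(1/6) = 10.
From the budget, 6·y = 106 − 1·10 = 96, so y* = 16.

x* = 10, y* = 16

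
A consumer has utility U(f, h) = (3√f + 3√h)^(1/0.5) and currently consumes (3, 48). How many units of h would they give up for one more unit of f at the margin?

MRS = 4

For CES with ρ = 0.5, MRS = √(h/f).
At (3, 48): MRS = 4.
So at (3, 48) the consumer would give up 4 units of h for one more unit of f.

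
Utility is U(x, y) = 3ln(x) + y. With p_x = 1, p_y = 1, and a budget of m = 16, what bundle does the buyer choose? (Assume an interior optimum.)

MU_x = 3/x, MU_y = 1.
MRS = 3/x ÷ 1.
Tangency: set MRS = p_x/p_y = 1/1 = 1.
MRS depends only on x: 3/x = 1 ⇒ x* = 3/1 = 3.
From the budget, 1·y = 16 − 1·3 = 13, so y* = 13.

x* = 3, y* = 13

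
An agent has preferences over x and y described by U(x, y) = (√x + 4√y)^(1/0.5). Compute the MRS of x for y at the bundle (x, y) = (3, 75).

For CES with ρ = 0.5, MRS = (1/4)·√(y/x).
At (3, 75): MRS = 1.25.
So at (3, 75) the consumer would give up 1.25 units of y for one more unit of x.

MRS = 1.25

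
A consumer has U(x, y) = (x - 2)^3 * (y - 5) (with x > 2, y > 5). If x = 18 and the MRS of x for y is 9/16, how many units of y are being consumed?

MU_x = 3·(x−2)^2·(y−5), MU_y = (x−2)^3.
MRS = (3/1)·(y−5)/(x−2).
Substitute x = 18: MRS = (y − 5)/(16/3). Setting this equal to 9/16 gives y − 5 = (9/16)·(16/3) = 3, so y = 8.

y = 8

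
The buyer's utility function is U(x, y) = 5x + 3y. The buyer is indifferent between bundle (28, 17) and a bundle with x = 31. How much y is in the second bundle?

U(28, 17) = 191.
Set U(31, y) = 191 and solve.
5·31 + 3y = 191 ⇒ 3y = 36 ⇒ y = 12.
Check: U(31, 12) = 191.

y = 12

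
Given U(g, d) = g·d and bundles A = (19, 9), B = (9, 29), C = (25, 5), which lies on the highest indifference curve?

Evaluate utility at each bundle:
U(A) = 171.
U(B) = 261.
U(C) = 125.
Highest utility is B, so B ≻ A ≻ C.

Bundle B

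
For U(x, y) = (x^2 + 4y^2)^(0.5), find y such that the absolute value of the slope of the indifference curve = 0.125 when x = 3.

For CES with ρ = 2, MRS = (1/4)·(y/x)^(-1).
Setting (1/4)·(y/3)^(-1) = 0.125 gives (y/3)^(-1) = 0.5, so y/3 = 2 and y = 6.

y = 6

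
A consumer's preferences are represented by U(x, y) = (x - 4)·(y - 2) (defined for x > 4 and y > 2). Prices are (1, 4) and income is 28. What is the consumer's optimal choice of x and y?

MU_x = (y−2), MU_y = (x−4).
MRS = (y−2)/(x−4).
Tangency: set MRS = p_x/p_y = 1/4 = 0.25.
So (y − 2)/(x − 4) = 0.25, i.e. (y − 2) = 0.25·(x − 4).
Rewrite the budget in excess-of-subsistence terms: 1·(x − 4) + 4·(y − 2) = 28 − 1·4 − 4·2 = 16.
Substituting, 2·(x − 4) = 16, so x − 4 = 8 and x* = 12.
Then y − 2 = 0.25·8 = 2, so y* = 4.

x* = 12, y* = 4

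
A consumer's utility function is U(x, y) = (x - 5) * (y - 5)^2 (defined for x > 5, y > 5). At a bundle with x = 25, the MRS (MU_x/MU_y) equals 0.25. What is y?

y = 15

MU_x = (y−5)^2, MU_y = 2·(x−5)·(y−5).
MRS = (1/2)·(y−5)/(x−5).
Substitute x = 25: MRS = (y − 5)/40. Setting this equal to 0.25 gives y − 5 = 0.25·40 = 10, so y = 15.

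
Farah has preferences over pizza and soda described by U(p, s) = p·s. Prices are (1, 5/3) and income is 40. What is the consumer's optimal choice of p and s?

p* = 20, s* = 12

MU_p = s and MU_s = p.
MRS = MU_p/MU_s = s/p.
Tangency: set MRS = p_p/p_s = 1/(5/3) = 0.6.
So s/p = 0.6, i.e. s = 0.6·p.
Substitute into the budget 1·p + (5/3)·s = 40: 2·p = 40, so p* = 20.
Then s* = 0.6·20 = 12.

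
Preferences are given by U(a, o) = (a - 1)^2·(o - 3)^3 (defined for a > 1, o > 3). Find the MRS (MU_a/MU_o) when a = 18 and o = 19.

MU_a = 2·(a−1)·(o−3)^3, MU_o = 3·(a−1)^2·(o−3)^2.
MRS = (2/3)·(o−3)/(a−1).
At (18, 19): MRS = 32/51.
That is, one extra unit of a is worth 32/51 units of o at the margin.

MRS = 32/51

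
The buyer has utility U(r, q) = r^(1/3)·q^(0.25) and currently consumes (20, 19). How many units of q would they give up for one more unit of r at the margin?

MU_r = 1/3·r^(-2/3)·q^(0.25) and MU_q = 0.25·r^(1/3)·q^(-0.75).
MRS = MU_r/MU_q = (4/3)·q/r.
At (20, 19): MRS = 19/15.
The indifference curve has slope −19/15 at this bundle.

MRS = 19/15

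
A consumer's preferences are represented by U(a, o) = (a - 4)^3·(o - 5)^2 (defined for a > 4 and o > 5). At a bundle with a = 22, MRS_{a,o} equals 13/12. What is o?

o = 18

MU_a = 3·(a−4)^2·(o−5)^2, MU_o = 2·(a−4)^3·(o−5).
MRS = (3/2)·(o−5)/(a−4).
Substitute a = 22: MRS = (o − 5)/12. Setting this equal to 13/12 gives o − 5 = (13/12)·12 = 13, so o = 18.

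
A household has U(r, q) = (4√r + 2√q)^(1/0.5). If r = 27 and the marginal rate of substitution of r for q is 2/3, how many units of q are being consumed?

For CES with ρ = 0.5, MRS = (4/2)·√(q/r).
Setting (4/2)·√(q/27) = 2/3 gives √(q/27) = 1/3, so q/27 = 1/9 and q = 3.

q = 3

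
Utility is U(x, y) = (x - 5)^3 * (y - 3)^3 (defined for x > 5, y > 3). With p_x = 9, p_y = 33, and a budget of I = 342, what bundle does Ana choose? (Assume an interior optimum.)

MU_x = 3·(x−5)^2·(y−3)^3, MU_y = 3·(x−5)^3·(y−3)^2.
MRS = (y−3)/(x−5).
Tangency: set MRS = p_x/p_y = 9/33 = 3/11.
So (y − 3)/(x − 5) = 3/11, i.e. (y − 3) = (3/11)·(x − 5).
Rewrite the budget in excess-of-subsistence terms: 9·(x − 5) + 33·(y − 3) = 342 − 9·5 − 33·3 = 198.
Substituting, 18·(x − 5) = 198, so x − 5 = 11 and x* = 16.
Then y − 3 = (3/11)·11 = 3, so y* = 6.

x* = 16, y* = 6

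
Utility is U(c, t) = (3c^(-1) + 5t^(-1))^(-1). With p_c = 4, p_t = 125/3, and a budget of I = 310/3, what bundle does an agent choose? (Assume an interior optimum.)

For CES with ρ = -1, MRS = (3/5)·(t/c)^2.
Tangency: set MRS = p_c/p_t = 4/(125/3) = 12/125.
So (t/c)^2 = 4/25; taking the square root, t/c = 0.4, i.e. t = 0.4·c.
Substitute into the budget 4·c + (125/3)·t = 310/3: (62/3)·c = 310/3, so c* = 5 and t* = 0.4·5 = 2.

c* = 5, t* = 2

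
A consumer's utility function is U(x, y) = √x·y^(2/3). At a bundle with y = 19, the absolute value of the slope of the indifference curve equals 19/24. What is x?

x = 18

MU_x = 0.5·x^(-0.5)·y^(2/3) and MU_y = 2/3·√x·y^(-1/3).
MRS = MU_x/MU_y = (0.75)·y/x.
Substitute y = 19: MRS = 14.25/x. Setting 14.25/x = 19/24 gives x = 14.25/(19/24) = 18.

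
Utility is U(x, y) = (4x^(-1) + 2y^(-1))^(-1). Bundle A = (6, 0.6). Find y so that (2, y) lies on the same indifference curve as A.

y = 1

U depends on (x, y) only through S = 4x^(-1) + 2y^(-1), so equal utility means equal S. At (6, 0.6): S = 4.
With x = 2: 4·2^(-1) = 2, so 2y^(-1) = 4 − 2 = 2, i.e. y^(-1) = 1.
Hence y = 1/1 = 1.
Check: U(2, 1) = 0.25.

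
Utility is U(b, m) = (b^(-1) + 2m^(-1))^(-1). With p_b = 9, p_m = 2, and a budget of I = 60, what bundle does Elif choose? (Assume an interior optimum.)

b* = 4, m* = 12

For CES with ρ = -1, MRS = (1/2)·(m/b)^2.
Tangency: set MRS = p_b/p_m = 9/2 = 4.5.
So (m/b)^2 = 9; taking the square root, m/b = 3, i.e. m = 3·b.
Substitute into the budget 9·b + 2·m = 60: 15·b = 60, so b* = 4 and m* = 3·4 = 12.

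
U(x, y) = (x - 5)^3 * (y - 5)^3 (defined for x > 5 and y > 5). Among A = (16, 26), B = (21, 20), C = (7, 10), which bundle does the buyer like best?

Evaluate utility at each bundle:
U(A) = 12326391.
U(B) = 13824000.
U(C) = 1000.
Highest utility is B, so B ≻ A ≻ C.

Bundle B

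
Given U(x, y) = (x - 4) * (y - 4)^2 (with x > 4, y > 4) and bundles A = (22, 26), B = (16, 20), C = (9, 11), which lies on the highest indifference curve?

Bundle A

Evaluate utility at each bundle:
U(A) = 8712.
U(B) = 3072.
U(C) = 245.
Highest utility is A, so A ≻ B ≻ C.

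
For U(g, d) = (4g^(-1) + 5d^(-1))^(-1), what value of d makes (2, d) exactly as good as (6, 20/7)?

U depends on (g, d) only through S = 4g^(-1) + 5d^(-1), so equal utility means equal S. At (6, 20/7): S = 29/12.
With g = 2: 4·2^(-1) = 2, so 5d^(-1) = 29/12 − 2 = 5/12, i.e. d^(-1) = 1/12.
Hence d = 1/(1/12) = 12.
Check: U(2, 12) = 0.4138.

d = 12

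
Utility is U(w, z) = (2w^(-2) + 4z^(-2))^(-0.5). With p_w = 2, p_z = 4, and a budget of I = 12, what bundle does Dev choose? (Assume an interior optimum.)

For CES with ρ = -2, MRS = (2/4)·(z/w)^3.
Tangency: set MRS = p_w/p_z = 2/4 = 0.5.
So (z/w)^3 = 1; taking the cube root, z/w = 1, i.e. z = w.
Substitute into the budget 2·w + 4·z = 12: 6·w = 12, so w* = 2 and z* = 2.

w* = 2, z* = 2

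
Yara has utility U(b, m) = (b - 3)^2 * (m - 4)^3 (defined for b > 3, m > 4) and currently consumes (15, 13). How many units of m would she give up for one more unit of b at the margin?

MRS = 0.5

MU_b = 2·(b−3)·(m−4)^3, MU_m = 3·(b−3)^2·(m−4)^2.
MRS = (2/3)·(m−4)/(b−3).
At (15, 13): MRS = 0.5.
The indifference curve has slope −0.5 at this bundle.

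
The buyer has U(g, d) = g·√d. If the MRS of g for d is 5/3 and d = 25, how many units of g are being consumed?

g = 30

MU_g = √d and MU_d = 0.5·g·d^(-0.5).
MRS = MU_g/MU_d = (2)·d/g.
Substitute d = 25: MRS = 50/g. Setting 50/g = 5/3 gives g = 50/(5/3) = 30.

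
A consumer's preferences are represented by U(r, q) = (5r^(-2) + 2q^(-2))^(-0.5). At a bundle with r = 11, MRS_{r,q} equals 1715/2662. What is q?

For CES with ρ = -2, MRS = (5/2)·(q/r)^3.
Setting (5/2)·(q/11)^3 = 1715/2662 gives (q/11)^3 = 343/1331, so q/11 = 7/11 and q = 7.

q = 7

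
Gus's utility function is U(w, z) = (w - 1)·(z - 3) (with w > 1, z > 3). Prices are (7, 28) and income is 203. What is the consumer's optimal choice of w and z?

w* = 9, z* = 5

MU_w = (z−3), MU_z = (w−1).
MRS = (z−3)/(w−1).
Tangency: set MRS = p_w/p_z = 7/28 = 0.25.
So (z − 3)/(w − 1) = 0.25, i.e. (z − 3) = 0.25·(w − 1).
Rewrite the budget in excess-of-subsistence terms: 7·(w − 1) + 28·(z − 3) = 203 − 7·1 − 28·3 = 112.
Substituting, 14·(w − 1) = 112, so w − 1 = 8 and w* = 9.
Then z − 3 = 0.25·8 = 2, so z* = 5.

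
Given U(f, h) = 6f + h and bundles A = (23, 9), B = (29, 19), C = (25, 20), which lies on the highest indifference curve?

Bundle B

Evaluate utility at each bundle:
U(A) = 147.
U(B) = 193.
U(C) = 170.
Highest utility is B, so B ≻ C ≻ A.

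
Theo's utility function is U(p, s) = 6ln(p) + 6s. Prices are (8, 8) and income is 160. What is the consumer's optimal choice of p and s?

MU_p = 6/p, MU_s = 6.
MRS = 6/p ÷ 6.
Tangency: set MRS = p_p/p_s = 8/8 = 1.
MRS depends only on p: 1/p = 1 ⇒ p* = 1/1 = 1.
From the budget, 8·s = 160 − 8·1 = 152, so s* = 19.

p* = 1, s* = 19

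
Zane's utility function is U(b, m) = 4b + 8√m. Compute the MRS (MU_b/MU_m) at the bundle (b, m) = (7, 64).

MRS = 8

MU_b = 4, MU_m = 8/(2√m).
MRS = 4 ÷ (8/(2√m)).
At (7, 64): MRS = 8.
The indifference curve has slope −8 at this bundle.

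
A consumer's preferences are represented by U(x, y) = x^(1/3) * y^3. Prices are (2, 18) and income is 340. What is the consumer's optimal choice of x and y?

x* = 17, y* = 17

MU_x = 1/3·x^(-2/3)·y^3 and MU_y = 3·x^(1/3)·y^2.
MRS = MU_x/MU_y = (1/9)·y/x.
Tangency: set MRS = p_x/p_y = 2/18 = 1/9.
So (1/9)·y/x = 1/9, i.e. y = x.
Substitute into the budget 2·x + 18·y = 340: 20·x = 340, so x* = 17.
Then y* = 17.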